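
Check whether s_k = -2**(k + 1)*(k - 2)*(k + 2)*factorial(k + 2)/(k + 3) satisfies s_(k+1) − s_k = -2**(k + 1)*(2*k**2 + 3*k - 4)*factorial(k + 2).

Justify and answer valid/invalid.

Invalid: residual 2**(k + 1)*(2*k**3 + 9*k**2 + 4*k - 10)*factorial(k + 2)/((k + 3)*(k + 4)) ≠ 0.

s_(k+1) = -2**(k + 2)*(k - 1)*(k + 3)*factorial(k + 3)/(k + 4)
s_(k+1) − s_k = -2**(k + 1)*(2*k**4 + 15*k**3 + 32*k**2 + 4*k - 38)*factorial(k + 2)/((k + 3)*(k + 4))
(s_(k+1) − s_k) − t_k = 2**(k + 1)*(2*k**3 + 9*k**2 + 4*k - 10)*factorial(k + 2)/((k + 3)*(k + 4))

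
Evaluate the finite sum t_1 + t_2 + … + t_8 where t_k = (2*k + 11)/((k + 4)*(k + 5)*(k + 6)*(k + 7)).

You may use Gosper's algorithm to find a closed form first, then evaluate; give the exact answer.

r(k) = (k + 4)*(2*k + 13)/((k + 8)*(2*k + 11)) after simplifying.
A = k + 4, B = k + 8, C = k + 11/2.
f must satisfy (k + 4)·f(k+1) − (k + 7)·f(k) = k + 11/2.
Degrees (1,1,1) ⇒ d ≤ 3.
Match coefficients ⇒ f(k) = k*(k + 5)*(k + 10)/48.
So s_k = (B(k−1)f/C)·t_k = (k*(k + 5)*(k + 7)*(k + 10)/(24*(2*k + 11)))·t_k = k*(k + 10)/(24*(k**2 + 10*k + 24)).
Δs = (2*k + 11)/(k**4 + 22*k**3 + 179*k**2 + 638*k + 840), as required.
Telescoping: Σ = s_(9) − s_(1) = 19/520 − (11/840) = 32/1365.

Σ = 32/1365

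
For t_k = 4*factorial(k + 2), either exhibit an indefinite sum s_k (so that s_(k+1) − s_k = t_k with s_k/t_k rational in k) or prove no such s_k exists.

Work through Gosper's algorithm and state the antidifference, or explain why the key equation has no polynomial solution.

none (Gosper's algorithm certifies no s_k)

r(k) = k + 3 after simplifying.
Gosper form: A/B · C(k+1)/C(k) with A=k + 3, B=1, C=1.
f must satisfy (k + 3)·f(k+1) − (1)·f(k) = 1.
From deg A=1, deg B=0, deg C=0: d=-1.
deg f ≤ -1 is impossible — no certificate.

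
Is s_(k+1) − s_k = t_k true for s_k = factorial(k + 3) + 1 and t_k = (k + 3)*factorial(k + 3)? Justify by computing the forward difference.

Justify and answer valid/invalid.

s_(k+1) = factorial(k + 4) + 1
s_(k+1) − s_k = (k + 3)*factorial(k + 3)
(s_(k+1) − s_k) − t_k = 0

Valid: the claim telescopes to t_k.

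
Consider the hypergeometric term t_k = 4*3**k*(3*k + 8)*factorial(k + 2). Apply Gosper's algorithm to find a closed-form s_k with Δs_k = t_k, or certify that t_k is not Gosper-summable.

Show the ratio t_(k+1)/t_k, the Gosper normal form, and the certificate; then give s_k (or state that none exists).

Step 1: r(k) = 3*(k + 3)*(3*k + 11)/(3*k + 8).
Take A(k)=3*k + 9, B(k)=1, C(k)=k + 8/3.
Key eq: (3*k + 9)·f(k+1) = (1)·f(k) + (k + 8/3).
deg f ≤ 0 (via 1,0,1).
Solve for f: f(k) = 1/3 (degree 0 ≤ 0).
Get s_k = R·t_k = 4*3**k*factorial(k + 2) with R(k) = B(k−1)f(k)/C(k) = 1/(3*k + 8).
Check: Δs_k = 4*3**k*(3*k + 8)*factorial(k + 2). ✓

s_k = 4*3**k*factorial(k + 2)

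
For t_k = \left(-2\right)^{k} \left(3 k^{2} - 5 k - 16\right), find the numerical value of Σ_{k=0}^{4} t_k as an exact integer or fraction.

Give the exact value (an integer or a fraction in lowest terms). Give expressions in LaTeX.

r(k) = 2*(-3*k**2 - k + 18)/(3*k**2 - 5*k - 16) after simplifying.
Normal form (A,B,C) = (-2, 1, k**2 - 5*k/3 - 16/3).
f must satisfy (-2)·f(k+1) − (1)·f(k) = k**2 - 5*k/3 - 16/3.
Bound: deg f ≤ 2.
Match coefficients ⇒ f(k) = -(k - 4)*(k + 1)/3.
So s_k = (B(k−1)f/C)·t_k = (-(k - 4)*(k + 1)/(3*k**2 - 5*k - 16))·t_k = (-2)**k*(-k**2 + 3*k + 4).
Check: Δs_k = (-2)**k*(3*k**2 - 5*k - 16). ✓
Sum = s_(5) − s_(0); s_(5) = 192, s_(0) = 4 ⇒ 188.

Σ = 188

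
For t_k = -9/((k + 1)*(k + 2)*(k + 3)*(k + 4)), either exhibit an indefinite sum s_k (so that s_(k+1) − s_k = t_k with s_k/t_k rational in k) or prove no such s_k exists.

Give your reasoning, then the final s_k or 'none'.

r(k) = (k + 1)/(k + 5) after simplifying.
A = k + 1, B = k + 5, C = 1.
Set up (k + 1)·f(k+1) − (k + 4)·f(k) − (1) = 0.
From deg A=1, deg B=1, deg C=0: d=3.
Match coefficients ⇒ f(k) = k*(k**2 + 6*k + 11)/18.
Then R = B(k−1)f/C = k*(k + 4)*(k**2 + 6*k + 11)/18, so s_k = R(k)·t_k = k*(-k**2 - 6*k - 11)/(2*(k + 1)*(k + 2)*(k + 3)).
Verify: -9/(k**4 + 10*k**3 + 35*k**2 + 50*k + 24) matches t_k.

s_k = k*(-k**2 - 6*k - 11)/(2*(k + 1)*(k + 2)*(k + 3))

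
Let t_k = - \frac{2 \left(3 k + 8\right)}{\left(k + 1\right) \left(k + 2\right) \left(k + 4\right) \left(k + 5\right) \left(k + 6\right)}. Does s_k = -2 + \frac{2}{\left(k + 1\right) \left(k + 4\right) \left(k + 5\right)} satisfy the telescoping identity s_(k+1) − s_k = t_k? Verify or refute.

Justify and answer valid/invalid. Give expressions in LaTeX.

valid (s_(k+1) − s_k reduces to t_k)

s_(k+1) = -2 + 2/((k + 2)*(k + 5)*(k + 6))
s_(k+1) − s_k = 2*(-3*k - 8)/(k**5 + 18*k**4 + 121*k**3 + 372*k**2 + 508*k + 240)
(s_(k+1) − s_k) − t_k = 0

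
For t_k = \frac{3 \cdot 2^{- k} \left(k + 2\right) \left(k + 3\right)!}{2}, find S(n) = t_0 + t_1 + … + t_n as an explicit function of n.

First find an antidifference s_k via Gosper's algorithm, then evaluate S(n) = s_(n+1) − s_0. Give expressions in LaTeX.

S(n) = -18 + \frac{3 \cdot 2^{- n} \left(n + 4\right)!}{2}

Ratio r(k) = (k + 3)*(k + 4)/(2*(k + 2)).
Take A(k)=k/2 + 2, B(k)=1, C(k)=k + 2.
Key eq: (k/2 + 2)·f(k+1) = (1)·f(k) + (k + 2).
Bound: deg f ≤ 0.
A polynomial solution: f(k) = 2.
Get s_k = R·t_k = 3*factorial(k + 3)/2**k with R(k) = B(k−1)f(k)/C(k) = 2/(k + 2).
s_(k+1) − s_k = 3*(k + 2)*factorial(k + 3)/(2*2**k) = t_k.
Telescope: S(n) = s_(n+1) − s_(0) = 3*2**(-n - 1)*factorial(n + 4) − (18) = -18 + 3*factorial(n + 4)/(2*2**n).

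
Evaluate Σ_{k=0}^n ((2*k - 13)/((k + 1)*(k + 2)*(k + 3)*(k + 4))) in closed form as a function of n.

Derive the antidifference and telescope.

S(n) = (-2*n**3 - 18*n**2 - 55*n - 39)/(3*(n**3 + 9*n**2 + 26*n + 24))

Compute t_(k+1)/t_k: get (k + 1)*(2*k - 11)/((k + 5)*(2*k - 13)).
Normal form (A,B,C) = (k + 1, k + 5, k - 13/2).
Solve (k + 1)·f(k+1) − (k + 4)·f(k) = k - 13/2.
Bound: deg f ≤ 3.
Coefficient equations give f(k) = -k*(2*k**2 + 12*k + 25)/6.
So s_k = (B(k−1)f/C)·t_k = (-k*(k + 4)*(2*k**2 + 12*k + 25)/(3*(2*k - 13)))·t_k = k*(-2*k**2 - 12*k - 25)/(3*(k + 1)*(k + 2)*(k + 3)).
Verify: (2*k - 13)/(k**4 + 10*k**3 + 35*k**2 + 50*k + 24) matches t_k.
Evaluate: s_(n+1) = (-2*n**3 - 18*n**2 - 55*n - 39)/(3*(n**3 + 9*n**2 + 26*n + 24)); subtract s_(0) = 0 ⇒ S(n) = (-2*n**3 - 18*n**2 - 55*n - 39)/(3*(n**3 + 9*n**2 + 26*n + 24)).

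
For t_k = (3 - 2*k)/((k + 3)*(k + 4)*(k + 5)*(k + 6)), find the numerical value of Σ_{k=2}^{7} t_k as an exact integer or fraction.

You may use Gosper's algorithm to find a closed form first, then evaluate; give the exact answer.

r(k) = (k + 3)*(2*k - 1)/((k + 7)*(2*k - 3)) after simplifying.
Gosper form: A/B · C(k+1)/C(k) with A=k + 3, B=k + 7, C=k - 3/2.
f must satisfy (k + 3)·f(k+1) − (k + 6)·f(k) = k - 3/2.
From deg A=1, deg B=1, deg C=1: d=3.
Solving with deg f ≤ 3: f(k) = -k/2.
R(k) = B(k−1)·f(k)/C(k) = -k*(k + 6)/(2*k - 3); s_k = R·t_k = k/((k + 3)*(k + 4)*(k + 5)).
Δs = (3 - 2*k)/(k**4 + 18*k**3 + 119*k**2 + 342*k + 360), as required.
Sum = s_(8) − s_(2); s_(8) = 2/429, s_(2) = 1/105 ⇒ -73/15015.

Σ = -73/15015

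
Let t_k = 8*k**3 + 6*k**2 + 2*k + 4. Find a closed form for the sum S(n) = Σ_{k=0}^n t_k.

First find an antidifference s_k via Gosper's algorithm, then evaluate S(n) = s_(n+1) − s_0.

S(n) = 2*n**4 + 6*n**3 + 6*n**2 + 6*n + 4

Ratio r(k) = (4*k**3 + 15*k**2 + 19*k + 10)/(4*k**3 + 3*k**2 + k + 2).
So A=1 and B=1, with C=k**3 + 3*k**2/4 + k/4 + 1/2.
f must satisfy (1)·f(k+1) − (1)·f(k) = k**3 + 3*k**2/4 + k/4 + 1/2.
Bound: deg f ≤ 4.
Coefficient equations give f(k) = k*(k + 1)*(k**2 - 2*k + 2)/4.
Then R = B(k−1)f/C = k*(k**2 - 2*k + 2)/(4*k**2 - k + 2), so s_k = R(k)·t_k = 2*k*(k**3 - k**2 + 2).
Δs = 8*k**3 + 6*k**2 + 2*k + 4, as required.
Σ_(k=0)^n t_k = s_(n+1) − s_(0) = (2*n**4 + 6*n**3 + 6*n**2 + 6*n + 4) − (0), i.e. 2*n**4 + 6*n**3 + 6*n**2 + 6*n + 4.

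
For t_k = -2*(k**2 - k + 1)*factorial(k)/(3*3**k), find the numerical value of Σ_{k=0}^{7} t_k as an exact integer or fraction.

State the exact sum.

Σ = -71680/729

Step 1: r(k) = -(k + 1)*(k - (k + 1)**2)/(3*k**2 - 3*k + 3).
Gosper form: A/B · C(k+1)/C(k) with A=k/3 + 1/3, B=1, C=k**2 - k + 1.
Set up (k/3 + 1/3)·f(k+1) − (1)·f(k) − (k**2 - k + 1) = 0.
Degrees (1,0,2) ⇒ d ≤ 1.
A polynomial solution: f(k) = 3*k.
R(k) = B(k−1)·f(k)/C(k) = 3*k/(k**2 - k + 1); s_k = R·t_k = -2*k*factorial(k)/3**k.
Check: Δs_k = -2*(k**2 - k + 1)*factorial(k)/(3*3**k). ✓
Σ_(k=0)^(7) t_k = s_(8) − s_(0) = -71680/729 − (0) = -71680/729.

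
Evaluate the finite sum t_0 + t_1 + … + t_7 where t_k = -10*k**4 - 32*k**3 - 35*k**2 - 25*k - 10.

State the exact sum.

Σ = -77528

Ratio r(k) = (10*k**4 + 72*k**3 + 191*k**2 + 231*k + 112)/(10*k**4 + 32*k**3 + 35*k**2 + 25*k + 10).
Normal form (A,B,C) = (1, 1, k**4 + 16*k**3/5 + 7*k**2/2 + 5*k/2 + 1).
f must satisfy (1)·f(k+1) − (1)·f(k) = k**4 + 16*k**3/5 + 7*k**2/2 + 5*k/2 + 1.
Bound: deg f ≤ 5.
Match coefficients ⇒ f(k) = k*(2*k**4 + 3*k**3 - k**2 + 3*k + 3)/10.
Certificate R = B(k−1)f/C = k*(2*k**4 + 3*k**3 - k**2 + 3*k + 3)/(10*k**4 + 32*k**3 + 35*k**2 + 25*k + 10) gives s_k = k*(-2*k**4 - 3*k**3 + k**2 - 3*k - 3).
Check: Δs_k = -10*k**4 - 32*k**3 - 35*k**2 - 25*k - 10. ✓
Sum = s_(8) − s_(0); s_(8) = -77528, s_(0) = 0 ⇒ -77528.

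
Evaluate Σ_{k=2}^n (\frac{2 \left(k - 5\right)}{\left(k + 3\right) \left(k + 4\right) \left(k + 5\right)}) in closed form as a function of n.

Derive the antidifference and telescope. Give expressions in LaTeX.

The ratio is (k - 4)*(k + 3)/((k - 5)*(k + 6)).
Gosper form: A/B · C(k+1)/C(k) with A=k + 3, B=k + 6, C=k - 5.
f must satisfy (k + 3)·f(k+1) − (k + 5)·f(k) = k - 5.
d = 2 from the (1,1,1) case.
Solve for f: f(k) = -k*(k + 19)/12 (degree 2 ≤ 2).
Then R = B(k−1)f/C = -k*(k + 5)*(k + 19)/(12*(k - 5)), so s_k = R(k)·t_k = k*(-k - 19)/(6*(k + 3)*(k + 4)).
s_(k+1) − s_k = 2*(k - 5)/(k**3 + 12*k**2 + 47*k + 60) = t_k.
Evaluate: s_(n+1) = (-n**2 - 21*n - 20)/(6*(n**2 + 9*n + 20)); subtract s_(2) = -7/30 ⇒ S(n) = (n**2 - 21*n + 20)/(15*(n**2 + 9*n + 20)).

S(n) = \frac{n^{2} - 21 n + 20}{15 \left(n^{2} + 9 n + 20\right)}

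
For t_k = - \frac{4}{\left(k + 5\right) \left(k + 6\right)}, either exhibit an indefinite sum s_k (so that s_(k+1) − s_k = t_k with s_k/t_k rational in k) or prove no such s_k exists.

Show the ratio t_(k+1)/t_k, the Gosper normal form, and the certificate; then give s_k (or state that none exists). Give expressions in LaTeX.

s_k = - \frac{4 k}{5 k + 25}

Compute t_(k+1)/t_k: get (k + 5)/(k + 7).
Take A(k)=k + 5, B(k)=k + 7, C(k)=1.
Need (k + 5)·f(k+1) − (k + 6)·f(k) = 1.
Degrees (1,1,0) ⇒ d ≤ 1.
Coefficient equations give f(k) = k/5.
R(k) = B(k−1)·f(k)/C(k) = k*(k + 6)/5; s_k = R·t_k = -4*k/(5*k + 25).
Check: Δs_k = -4/(k**2 + 11*k + 30). ✓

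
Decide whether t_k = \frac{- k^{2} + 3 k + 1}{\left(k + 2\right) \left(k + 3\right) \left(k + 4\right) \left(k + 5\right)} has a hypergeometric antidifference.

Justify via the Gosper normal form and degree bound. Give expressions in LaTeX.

Yes. s_k = \frac{k \left(- k^{2} + 15 k - 2\right)}{24 \left(k + 2\right) \left(k + 3\right) \left(k + 4\right)}.

Compute t_(k+1)/t_k: get (k + 2)*(3*k - (k + 1)**2 + 4)/((k + 6)*(-k**2 + 3*k + 1)).
Factor: A=k + 2; B=k + 6; C=k**2 - 3*k - 1.
f must satisfy (k + 2)·f(k+1) − (k + 5)·f(k) = k**2 - 3*k - 1.
Degrees (1,1,2) ⇒ d ≤ 3.
A polynomial solution: f(k) = k*(k**2 - 15*k + 2)/24.
Certificate R = B(k−1)f/C = k*(k + 5)*(k**2 - 15*k + 2)/(24*(k**2 - 3*k - 1)) gives s_k = k*(-k**2 + 15*k - 2)/(24*(k + 2)*(k + 3)*(k + 4)).
Check: Δs_k = (-k**2 + 3*k + 1)/(k**4 + 14*k**3 + 71*k**2 + 154*k + 120). ✓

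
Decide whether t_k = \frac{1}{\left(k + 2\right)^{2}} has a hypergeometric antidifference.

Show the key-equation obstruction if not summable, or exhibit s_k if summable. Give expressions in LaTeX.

No; the coefficient equations for f are inconsistent.

The ratio is (k + 2)**2/(k + 3)**2.
Gosper form: A/B · C(k+1)/C(k) with A=k**2 + 4*k + 4, B=k**2 + 6*k + 9, C=1.
f must satisfy (k**2 + 4*k + 4)·f(k+1) − (k**2 + 4*k + 4)·f(k) = 1.
d = 0 from the (2,2,0) case.
Generic f = c0 gives residual -1; -1 = 0 cannot hold, so t_k is not Gosper-summable.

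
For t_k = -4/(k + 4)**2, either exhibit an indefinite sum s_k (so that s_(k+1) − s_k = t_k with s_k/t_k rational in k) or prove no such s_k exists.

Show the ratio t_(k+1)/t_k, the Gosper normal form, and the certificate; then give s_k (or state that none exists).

none (Gosper's algorithm certifies no s_k)

Step 1: r(k) = (k + 4)**2/(k + 5)**2.
So A=k**2 + 8*k + 16 and B=k**2 + 10*k + 25, with C=1.
Set up (k**2 + 8*k + 16)·f(k+1) − (k**2 + 8*k + 16)·f(k) − (1) = 0.
Bound: deg f ≤ 0.
Write f(k) = c0. Then LHS − RHS = -1, requiring -1 = 0: contradictory. No certificate.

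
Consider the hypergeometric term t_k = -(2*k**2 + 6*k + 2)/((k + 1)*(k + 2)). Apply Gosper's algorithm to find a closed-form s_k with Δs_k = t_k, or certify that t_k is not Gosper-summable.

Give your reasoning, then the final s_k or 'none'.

s_k = -2*k**2/(k + 1)

t_(k+1)/t_k = (k + 1)*(3*k + (k + 1)**2 + 4)/((k + 3)*(k**2 + 3*k + 1)).
Normal form (A,B,C) = (k + 1, k + 3, k**2 + 3*k + 1).
Need (k + 1)·f(k+1) − (k + 2)·f(k) = k**2 + 3*k + 1.
Degrees (1,1,2) ⇒ d ≤ 2.
Solving with deg f ≤ 2: f(k) = k**2.
R(k) = B(k−1)·f(k)/C(k) = k**2*(k + 2)/(k**2 + 3*k + 1); s_k = R·t_k = -2*k**2/(k + 1).
s_(k+1) − s_k = 2*(-k**2 - 3*k - 1)/(k**2 + 3*k + 2) = t_k.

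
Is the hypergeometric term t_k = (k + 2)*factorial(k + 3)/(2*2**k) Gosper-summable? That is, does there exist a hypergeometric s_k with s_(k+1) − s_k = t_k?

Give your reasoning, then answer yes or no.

Step 1: r(k) = (k + 3)*(k + 4)/(2*(k + 2)).
Take A(k)=k/2 + 2, B(k)=1, C(k)=k + 2.
f must satisfy (k/2 + 2)·f(k+1) − (1)·f(k) = k + 2.
d = 0 from the (1,0,1) case.
Solving with deg f ≤ 0: f(k) = 2.
Get s_k = R·t_k = factorial(k + 3)/2**k with R(k) = B(k−1)f(k)/C(k) = 2/(k + 2).
s_(k+1) − s_k = (k + 2)*factorial(k + 3)/(2*2**k) = t_k.

Yes. s_k = factorial(k + 3)/2**k.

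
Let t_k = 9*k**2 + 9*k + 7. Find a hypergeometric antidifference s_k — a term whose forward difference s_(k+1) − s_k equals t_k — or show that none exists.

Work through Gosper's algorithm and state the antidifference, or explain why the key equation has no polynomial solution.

r(k) = (9*k**2 + 27*k + 25)/(9*k**2 + 9*k + 7) after simplifying.
Factor: A=1; B=1; C=k**2 + k + 7/9.
Solve (1)·f(k+1) − (1)·f(k) = k**2 + k + 7/9.
d = 3 from the (0,0,2) case.
Solve for f: f(k) = k*(3*k**2 + 4)/9 (degree 3 ≤ 3).
R(k) = B(k−1)·f(k)/C(k) = k*(3*k**2 + 4)/(9*k**2 + 9*k + 7); s_k = R·t_k = k*(3*k**2 + 4).
Check: Δs_k = 9*k**2 + 9*k + 7. ✓

s_k = k*(3*k**2 + 4)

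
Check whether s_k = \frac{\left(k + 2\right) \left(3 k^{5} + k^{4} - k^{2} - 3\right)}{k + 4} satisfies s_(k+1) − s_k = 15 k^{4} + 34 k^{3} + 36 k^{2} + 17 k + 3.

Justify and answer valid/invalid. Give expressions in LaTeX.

s_(k+1) = (k + 3)*(3*(k + 1)**5 + (k + 1)**4 - (k + 1)**2 - 3)/(k + 5)
s_(k+1) − s_k = (15*k**6 + 145*k**5 + 456*k**4 + 677*k**3 + 552*k**2 + 225*k + 30)/(k**2 + 9*k + 20)
(s_(k+1) − s_k) − t_k = 2*(-12*k**5 - 93*k**4 - 172*k**3 - 162*k**2 - 71*k - 15)/(k**2 + 9*k + 20)

Invalid: residual \frac{2 \left(- 12 k^{5} - 93 k^{4} - 172 k^{3} - 162 k^{2} - 71 k - 15\right)}{k^{2} + 9 k + 20} ≠ 0.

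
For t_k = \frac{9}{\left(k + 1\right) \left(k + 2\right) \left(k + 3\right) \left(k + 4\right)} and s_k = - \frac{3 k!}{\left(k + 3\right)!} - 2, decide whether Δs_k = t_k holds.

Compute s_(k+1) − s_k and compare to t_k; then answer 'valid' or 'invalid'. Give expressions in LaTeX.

s_(k+1) = -3*factorial(k + 1)/factorial(k + 4) - 2
s_(k+1) − s_k = 9/((k + 1)*(k + 2)*(k + 3)*(k + 4))
(s_(k+1) − s_k) − t_k = 0

valid (s_(k+1) − s_k reduces to t_k)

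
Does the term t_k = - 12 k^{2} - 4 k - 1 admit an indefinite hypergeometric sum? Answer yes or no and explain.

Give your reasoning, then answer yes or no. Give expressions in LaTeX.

Yes. s_k = k \left(- 4 k^{2} + 4 k - 1\right).

t_(k+1)/t_k = (12*k**2 + 28*k + 17)/(12*k**2 + 4*k + 1).
Gosper form: A/B · C(k+1)/C(k) with A=1, B=1, C=k**2 + k/3 + 1/12.
Solve (1)·f(k+1) − (1)·f(k) = k**2 + k/3 + 1/12.
From deg A=0, deg B=0, deg C=2: d=3.
Solving with deg f ≤ 3: f(k) = k*(2*k - 1)**2/12.
So s_k = (B(k−1)f/C)·t_k = (k*(2*k - 1)**2/(12*k**2 + 4*k + 1))·t_k = k*(-4*k**2 + 4*k - 1).
Δs = -12*k**2 - 4*k - 1, as required.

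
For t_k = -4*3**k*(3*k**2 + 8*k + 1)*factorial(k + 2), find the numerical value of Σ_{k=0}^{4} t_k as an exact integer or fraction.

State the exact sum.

Σ = -19595528

t_(k+1)/t_k = 3*(3*k**3 + 23*k**2 + 54*k + 36)/(3*k**2 + 8*k + 1).
So A=3*k + 9 and B=1, with C=k**2 + 8*k/3 + 1/3.
Solve (3*k + 9)·f(k+1) − (1)·f(k) = k**2 + 8*k/3 + 1/3.
deg f ≤ 1 (via 1,0,2).
Coefficient equations give f(k) = (k - 1)/3.
Certificate R = B(k−1)f/C = (k - 1)/(3*k**2 + 8*k + 1) gives s_k = -4*3**k*(k - 1)*factorial(k + 2).
Δs = -4*3**k*(3*k**2 + 8*k + 1)*factorial(k + 2), as required.
Telescoping: Σ = s_(5) − s_(0) = -19595520 − (8) = -19595528.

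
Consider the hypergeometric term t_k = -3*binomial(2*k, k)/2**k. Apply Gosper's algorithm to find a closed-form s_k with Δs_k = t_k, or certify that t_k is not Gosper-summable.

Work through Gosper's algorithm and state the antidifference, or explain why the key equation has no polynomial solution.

The ratio is (2*k + 1)/(k + 1).
So A=2*k + 1 and B=k + 1, with C=1.
Solve (2*k + 1)·f(k+1) − (k)·f(k) = 1.
Degrees (1,1,0) ⇒ d ≤ -1.
d = -1 < 0 ⇒ no nonzero polynomial f; not summable.

none (Gosper's algorithm certifies no s_k)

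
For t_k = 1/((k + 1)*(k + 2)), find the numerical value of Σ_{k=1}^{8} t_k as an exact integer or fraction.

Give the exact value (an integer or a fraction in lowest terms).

Σ = 2/5

r(k) = (k + 1)/(k + 3) after simplifying.
Normal form (A,B,C) = (k + 1, k + 3, 1).
f must satisfy (k + 1)·f(k+1) − (k + 2)·f(k) = 1.
Bound: deg f ≤ 1.
Match coefficients ⇒ f(k) = k.
Then R = B(k−1)f/C = k*(k + 2), so s_k = R(k)·t_k = k/(k + 1).
s_(k+1) − s_k = 1/(k**2 + 3*k + 2) = t_k.
Telescoping: Σ = s_(9) − s_(1) = 9/10 − (1/2) = 2/5.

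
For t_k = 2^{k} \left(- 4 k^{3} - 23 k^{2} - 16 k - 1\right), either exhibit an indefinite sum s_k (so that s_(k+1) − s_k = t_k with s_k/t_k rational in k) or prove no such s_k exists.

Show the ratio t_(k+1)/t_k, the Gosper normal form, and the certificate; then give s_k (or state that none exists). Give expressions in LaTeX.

s_k = 2^{k} \left(- 4 k^{3} + k^{2} + 4 k - 3\right)

r(k) = 2*(4*k**3 + 35*k**2 + 74*k + 44)/(4*k**3 + 23*k**2 + 16*k + 1) after simplifying.
Gosper form: A/B · C(k+1)/C(k) with A=2, B=1, C=k**3 + 23*k**2/4 + 4*k + 1/4.
Set up (2)·f(k+1) − (1)·f(k) − (k**3 + 23*k**2/4 + 4*k + 1/4) = 0.
From deg A=0, deg B=0, deg C=3: d=3.
Match coefficients ⇒ f(k) = (4*k**3 - k**2 - 4*k + 3)/4.
Certificate R = B(k−1)f/C = (4*k**3 - k**2 - 4*k + 3)/(4*k**3 + 23*k**2 + 16*k + 1) gives s_k = 2**k*(-4*k**3 + k**2 + 4*k - 3).
s_(k+1) − s_k = 2**k*(-4*k**3 - 23*k**2 - 16*k - 1) = t_k.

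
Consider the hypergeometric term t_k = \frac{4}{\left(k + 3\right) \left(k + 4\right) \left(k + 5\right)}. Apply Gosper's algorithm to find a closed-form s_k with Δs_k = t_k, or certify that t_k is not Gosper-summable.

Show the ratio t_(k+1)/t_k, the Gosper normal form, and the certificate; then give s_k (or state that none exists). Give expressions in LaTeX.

Step 1: r(k) = (k + 3)/(k + 6).
A = k + 3, B = k + 6, C = 1.
Solve (k + 3)·f(k+1) − (k + 5)·f(k) = 1.
deg f ≤ 2 (via 1,1,0).
Match coefficients ⇒ f(k) = k*(k + 7)/24.
R(k) = B(k−1)·f(k)/C(k) = k*(k + 5)*(k + 7)/24; s_k = R·t_k = k*(k + 7)/(6*(k + 3)*(k + 4)).
Δs = 4/(k**3 + 12*k**2 + 47*k + 60), as required.

s_k = \frac{k \left(k + 7\right)}{6 \left(k + 3\right) \left(k + 4\right)}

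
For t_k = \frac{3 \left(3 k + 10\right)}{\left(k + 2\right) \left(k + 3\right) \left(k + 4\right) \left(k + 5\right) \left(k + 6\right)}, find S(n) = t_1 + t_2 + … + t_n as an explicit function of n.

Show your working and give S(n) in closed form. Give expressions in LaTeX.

S(n) = \frac{n \left(n^{2} + 14 n + 63\right)}{30 \left(n^{3} + 14 n^{2} + 63 n + 90\right)}

r(k) = (k + 2)*(3*k + 13)/((k + 7)*(3*k + 10)) after simplifying.
A = k + 2, B = k + 7, C = k + 10/3.
Key eq: (k + 2)·f(k+1) = (k + 6)·f(k) + (k + 10/3).
deg f ≤ 4 (via 1,1,1).
Coefficient equations give f(k) = k*(k + 3)*(k**2 + 11*k + 38)/120.
Certificate R = B(k−1)f/C = k*(k + 3)*(k + 6)*(k**2 + 11*k + 38)/(40*(3*k + 10)) gives s_k = 3*k*(k**2 + 11*k + 38)/(40*(k**3 + 11*k**2 + 38*k + 40)).
Δs = 3*(3*k + 10)/(k**5 + 20*k**4 + 155*k**3 + 580*k**2 + 1044*k + 720), as required.
Telescope: S(n) = s_(n+1) − s_(1) = 3*(n**3 + 14*n**2 + 63*n + 50)/(40*(n**3 + 14*n**2 + 63*n + 90)) − (1/24) = n*(n**2 + 14*n + 63)/(30*(n**3 + 14*n**2 + 63*n + 90)).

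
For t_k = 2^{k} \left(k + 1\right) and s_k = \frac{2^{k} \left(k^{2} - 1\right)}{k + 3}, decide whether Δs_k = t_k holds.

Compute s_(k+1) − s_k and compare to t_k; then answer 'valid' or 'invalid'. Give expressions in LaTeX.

s_(k+1) = 2**(k + 1)*k*(k + 2)/(k + 4)
s_(k+1) − s_k = 2**k*(k**3 + 6*k**2 + 13*k + 4)/(k**2 + 7*k + 12)
(s_(k+1) − s_k) − t_k = 2**(k + 1)*(-k**2 - 3*k - 4)/(k**2 + 7*k + 12)

Invalid: residual \frac{2^{k + 1} \left(- k^{2} - 3 k - 4\right)}{k^{2} + 7 k + 12} ≠ 0.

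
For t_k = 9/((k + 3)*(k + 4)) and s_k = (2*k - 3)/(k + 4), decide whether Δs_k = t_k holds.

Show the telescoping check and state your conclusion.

Invalid: residual 2*(k - 6)/(k**3 + 12*k**2 + 47*k + 60) ≠ 0.

s_(k+1) = (2*k - 1)/(k + 5)
s_(k+1) − s_k = 11/(k**2 + 9*k + 20)
(s_(k+1) − s_k) − t_k = 2*(k - 6)/(k**3 + 12*k**2 + 47*k + 60)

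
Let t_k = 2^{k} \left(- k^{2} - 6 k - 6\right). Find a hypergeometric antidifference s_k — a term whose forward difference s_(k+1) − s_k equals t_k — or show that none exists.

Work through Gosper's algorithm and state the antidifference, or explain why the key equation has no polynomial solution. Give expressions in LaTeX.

s_k = 2^{k} k \left(- k - 2\right)

Ratio r(k) = 2*(k**2 + 8*k + 13)/(k**2 + 6*k + 6).
A = 2, B = 1, C = k**2 + 6*k + 6.
f must satisfy (2)·f(k+1) − (1)·f(k) = k**2 + 6*k + 6.
Bound: deg f ≤ 2.
A polynomial solution: f(k) = k*(k + 2).
So s_k = (B(k−1)f/C)·t_k = (k*(k + 2)/(k**2 + 6*k + 6))·t_k = 2**k*k*(-k - 2).
Verify: 2**k*(-k**2 - 6*k - 6) matches t_k.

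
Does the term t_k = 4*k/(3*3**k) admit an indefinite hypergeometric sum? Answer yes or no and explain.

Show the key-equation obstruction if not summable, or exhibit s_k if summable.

r(k) = (k + 1)/(3*k) after simplifying.
Normal form (A,B,C) = (1/3, 1, k).
Solve (1/3)·f(k+1) − (1)·f(k) = k.
From deg A=0, deg B=0, deg C=1: d=1.
A polynomial solution: f(k) = -3*(2*k + 1)/4.
Then R = B(k−1)f/C = -3*(2*k + 1)/(4*k), so s_k = R(k)·t_k = (-2*k - 1)/3**k.
s_(k+1) − s_k = 4*k/(3*3**k) = t_k.

Yes. s_k = (-2*k - 1)/3**k.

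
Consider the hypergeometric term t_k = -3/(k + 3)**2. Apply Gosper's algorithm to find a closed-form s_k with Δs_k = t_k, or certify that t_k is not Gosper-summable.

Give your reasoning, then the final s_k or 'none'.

none (Gosper's algorithm certifies no s_k)

r(k) = (k + 3)**2/(k + 4)**2 after simplifying.
Gosper form: A/B · C(k+1)/C(k) with A=k**2 + 6*k + 9, B=k**2 + 8*k + 16, C=1.
Key eq: (k**2 + 6*k + 9)·f(k+1) = (k**2 + 6*k + 9)·f(k) + (1).
Degrees (2,2,0) ⇒ d ≤ 0.
f = c0 ⇒ A·f(k+1) − B(k−1)·f(k) − C = -1. The system {-1 = 0} is inconsistent; no antidifference.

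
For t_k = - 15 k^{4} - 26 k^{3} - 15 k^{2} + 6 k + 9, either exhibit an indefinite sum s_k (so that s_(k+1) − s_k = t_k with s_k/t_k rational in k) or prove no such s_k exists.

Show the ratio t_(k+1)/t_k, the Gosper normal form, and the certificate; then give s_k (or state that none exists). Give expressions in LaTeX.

s_k = k \left(- 3 k^{4} + k^{3} + 3 k^{2} + 4 k + 4\right)

t_(k+1)/t_k = (15*k**4 + 86*k**3 + 183*k**2 + 162*k + 41)/(15*k**4 + 26*k**3 + 15*k**2 - 6*k - 9).
Normal form (A,B,C) = (1, 1, k**4 + 26*k**3/15 + k**2 - 2*k/5 - 3/5).
Solve (1)·f(k+1) − (1)·f(k) = k**4 + 26*k**3/15 + k**2 - 2*k/5 - 3/5.
Degrees (0,0,4) ⇒ d ≤ 5.
Solve for f: f(k) = k*(3*k**4 - k**3 - 3*k**2 - 4*k - 4)/15 (degree 5 ≤ 5).
So s_k = (B(k−1)f/C)·t_k = (k*(3*k**4 - k**3 - 3*k**2 - 4*k - 4)/(15*k**4 + 26*k**3 + 15*k**2 - 6*k - 9))·t_k = k*(-3*k**4 + k**3 + 3*k**2 + 4*k + 4).
Verify: -15*k**4 - 26*k**3 - 15*k**2 + 6*k + 9 matches t_k.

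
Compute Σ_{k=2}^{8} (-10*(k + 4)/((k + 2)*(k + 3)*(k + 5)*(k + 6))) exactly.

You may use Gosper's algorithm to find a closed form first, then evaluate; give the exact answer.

Σ = -45/308

Ratio r(k) = (k + 2)*(k + 5)**2/((k + 4)**2*(k + 7)).
So A=k + 2 and B=k + 7, with C=k**2 + 8*k + 16.
Key eq: (k + 2)·f(k+1) = (k + 6)·f(k) + (k**2 + 8*k + 16).
Degrees (1,1,2) ⇒ d ≤ 4.
Match coefficients ⇒ f(k) = k*(k + 3)*(k + 4)*(k + 7)/20.
Get s_k = R·t_k = k*(-k - 7)/(2*(k**2 + 7*k + 10)) with R(k) = B(k−1)f(k)/C(k) = k*(k + 3)*(k + 6)*(k + 7)/(20*(k + 4)).
s_(k+1) − s_k = 10*(-k - 4)/(k**4 + 16*k**3 + 91*k**2 + 216*k + 180) = t_k.
Sum = s_(9) − s_(2); s_(9) = -36/77, s_(2) = -9/28 ⇒ -45/308.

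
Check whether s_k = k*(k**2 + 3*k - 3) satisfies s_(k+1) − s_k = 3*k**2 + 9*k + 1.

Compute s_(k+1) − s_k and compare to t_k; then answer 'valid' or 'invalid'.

valid; difference matches t_k

s_(k+1) = (k + 1)*(3*k + (k + 1)**2)
s_(k+1) − s_k = 3*k**2 + 9*k + 1
(s_(k+1) − s_k) − t_k = 0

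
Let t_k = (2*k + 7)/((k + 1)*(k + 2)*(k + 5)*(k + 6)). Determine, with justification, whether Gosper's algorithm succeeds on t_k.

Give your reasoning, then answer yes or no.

The ratio is (k + 1)*(k + 5)*(2*k + 9)/((k + 3)*(k + 7)*(2*k + 7)).
Normal form (A,B,C) = (k + 1, k + 7, k**3 + 21*k**2/2 + 73*k/2 + 42).
f must satisfy (k + 1)·f(k+1) − (k + 6)·f(k) = k**3 + 21*k**2/2 + 73*k/2 + 42.
Degrees (1,1,3) ⇒ d ≤ 5.
Solve for f: f(k) = k*(k + 2)*(k + 3)*(k + 4)*(k + 6)/10 (degree 5 ≤ 5).
Then R = B(k−1)f/C = k*(k + 2)*(k + 6)**2/(5*(2*k + 7)), so s_k = R(k)·t_k = k*(k + 6)/(5*(k**2 + 6*k + 5)).
Verify: (2*k + 7)/(k**4 + 14*k**3 + 65*k**2 + 112*k + 60) matches t_k.

Yes. s_k = k*(k + 6)/(5*(k**2 + 6*k + 5)).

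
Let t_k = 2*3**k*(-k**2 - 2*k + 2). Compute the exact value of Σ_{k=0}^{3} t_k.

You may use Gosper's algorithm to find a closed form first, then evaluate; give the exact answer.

Σ = -812

Step 1: r(k) = 3*(2*k + (k + 1)**2)/(k**2 + 2*k - 2).
Take A(k)=3, B(k)=1, C(k)=k**2 + 2*k - 2.
Need (3)·f(k+1) − (1)·f(k) = k**2 + 2*k - 2.
Degrees (0,0,2) ⇒ d ≤ 2.
Coefficient equations give f(k) = (k - 2)*(k + 1)/2.
Then R = B(k−1)f/C = (k - 2)*(k + 1)/(2*(k**2 + 2*k - 2)), so s_k = R(k)·t_k = 3**k*(-k**2 + k + 2).
Δs = 2*3**k*(-k**2 - 2*k + 2), as required.
Telescoping: Σ = s_(4) − s_(0) = -810 − (2) = -812.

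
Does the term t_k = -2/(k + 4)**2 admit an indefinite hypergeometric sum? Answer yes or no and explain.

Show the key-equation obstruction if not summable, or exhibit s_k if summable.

r(k) = (k + 4)**2/(k + 5)**2 after simplifying.
So A=k**2 + 8*k + 16 and B=k**2 + 10*k + 25, with C=1.
Solve (k**2 + 8*k + 16)·f(k+1) − (k**2 + 8*k + 16)·f(k) = 1.
Degrees (2,2,0) ⇒ d ≤ 0.
Generic f = c0 gives residual -1; -1 = 0 cannot hold, so t_k is not Gosper-summable.

No; the coefficient equations for f are inconsistent.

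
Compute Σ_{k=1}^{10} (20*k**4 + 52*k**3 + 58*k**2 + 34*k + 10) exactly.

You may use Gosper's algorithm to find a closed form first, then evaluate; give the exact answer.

Σ = 688260

Step 1: r(k) = (10*k**4 + 66*k**3 + 167*k**2 + 193*k + 87)/(10*k**4 + 26*k**3 + 29*k**2 + 17*k + 5).
Factor: A=1; B=1; C=k**4 + 13*k**3/5 + 29*k**2/10 + 17*k/10 + 1/2.
f must satisfy (1)·f(k+1) − (1)·f(k) = k**4 + 13*k**3/5 + 29*k**2/10 + 17*k/10 + 1/2.
Degrees (0,0,4) ⇒ d ≤ 5.
Solving with deg f ≤ 5: f(k) = k*(4*k**4 + 3*k**3 + k + 2)/20.
Certificate R = B(k−1)f/C = k*(4*k**4 + 3*k**3 + k + 2)/(2*(10*k**4 + 26*k**3 + 29*k**2 + 17*k + 5)) gives s_k = k*(4*k**4 + 3*k**3 + k + 2).
Check: Δs_k = 20*k**4 + 52*k**3 + 58*k**2 + 34*k + 10. ✓
Evaluate s at k=11 and k=1: 688270 and 10; difference 688260.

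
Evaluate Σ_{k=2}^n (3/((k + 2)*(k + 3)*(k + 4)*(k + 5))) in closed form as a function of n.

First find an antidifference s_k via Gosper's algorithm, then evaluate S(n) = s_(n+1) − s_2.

S(n) = (n**3 + 12*n**2 + 47*n - 60)/(120*(n**3 + 12*n**2 + 47*n + 60))

Compute t_(k+1)/t_k: get (k + 2)/(k + 6).
A = k + 2, B = k + 6, C = 1.
Solve (k + 2)·f(k+1) − (k + 5)·f(k) = 1.
From deg A=1, deg B=1, deg C=0: d=3.
Solve for f: f(k) = k*(k**2 + 9*k + 26)/72 (degree 3 ≤ 3).
Certificate R = B(k−1)f/C = k*(k + 5)*(k**2 + 9*k + 26)/72 gives s_k = k*(k**2 + 9*k + 26)/(24*(k + 2)*(k + 3)*(k + 4)).
Check: Δs_k = 3/(k**4 + 14*k**3 + 71*k**2 + 154*k + 120). ✓
Σ_(k=2)^n t_k = s_(n+1) − s_(2) = ((n**3 + 12*n**2 + 47*n + 36)/(24*(n**3 + 12*n**2 + 47*n + 60))) − (1/30), i.e. (n**3 + 12*n**2 + 47*n - 60)/(120*(n**3 + 12*n**2 + 47*n + 60)).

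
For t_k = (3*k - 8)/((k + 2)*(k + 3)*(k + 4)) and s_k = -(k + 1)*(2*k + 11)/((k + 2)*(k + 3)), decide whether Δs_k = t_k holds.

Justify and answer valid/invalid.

Valid — Δs_k = t_k.

s_(k+1) = -(k + 2)*(2*k + 13)/((k + 3)*(k + 4))
s_(k+1) − s_k = (3*k - 8)/(k**3 + 9*k**2 + 26*k + 24)
(s_(k+1) − s_k) − t_k = 0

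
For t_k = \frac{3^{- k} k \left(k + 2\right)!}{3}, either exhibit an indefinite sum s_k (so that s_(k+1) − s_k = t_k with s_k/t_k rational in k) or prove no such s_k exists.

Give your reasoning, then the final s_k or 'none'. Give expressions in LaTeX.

s_k = 3^{- k} \left(k + 2\right)!

The ratio is (k + 1)*(k + 3)/(3*k).
Take A(k)=k/3 + 1, B(k)=1, C(k)=k.
Key eq: (k/3 + 1)·f(k+1) = (1)·f(k) + (k).
Bound: deg f ≤ 0.
Solve for f: f(k) = 3 (degree 0 ≤ 0).
So s_k = (B(k−1)f/C)·t_k = (3/k)·t_k = factorial(k + 2)/3**k.
Verify: k*factorial(k + 2)/(3*3**k) matches t_k.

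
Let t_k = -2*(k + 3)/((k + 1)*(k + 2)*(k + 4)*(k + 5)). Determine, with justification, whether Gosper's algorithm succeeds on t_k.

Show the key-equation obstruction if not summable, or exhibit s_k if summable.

Yes. s_k = k*(-k - 5)/(4*(k**2 + 5*k + 4)).

Ratio r(k) = (k + 1)*(k + 4)**2/((k + 3)**2*(k + 6)).
So A=k + 1 and B=k + 6, with C=k**2 + 6*k + 9.
f must satisfy (k + 1)·f(k+1) − (k + 5)·f(k) = k**2 + 6*k + 9.
Bound: deg f ≤ 4.
Match coefficients ⇒ f(k) = k*(k + 2)*(k + 3)*(k + 5)/8.
Get s_k = R·t_k = k*(-k - 5)/(4*(k**2 + 5*k + 4)) with R(k) = B(k−1)f(k)/C(k) = k*(k + 2)*(k + 5)**2/(8*(k + 3)).
Δs = 2*(-k - 3)/(k**4 + 12*k**3 + 49*k**2 + 78*k + 40), as required.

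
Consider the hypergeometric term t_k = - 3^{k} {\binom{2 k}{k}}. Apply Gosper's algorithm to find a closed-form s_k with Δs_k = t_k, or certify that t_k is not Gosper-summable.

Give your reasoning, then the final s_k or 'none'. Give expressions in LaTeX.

none — t_k is not Gosper-summable

The ratio is 6*(2*k + 1)/(k + 1).
A = 12*k + 6, B = k + 1, C = 1.
f must satisfy (12*k + 6)·f(k+1) − (k)·f(k) = 1.
Degrees (1,1,0) ⇒ d ≤ -1.
Negative degree bound (-1): no f exists, t_k not Gosper-summable.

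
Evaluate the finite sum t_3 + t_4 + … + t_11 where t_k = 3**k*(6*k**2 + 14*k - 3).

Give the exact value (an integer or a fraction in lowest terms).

Step 1: r(k) = 3*(6*k**2 + 26*k + 17)/(6*k**2 + 14*k - 3).
Gosper form: A/B · C(k+1)/C(k) with A=3, B=1, C=k**2 + 7*k/3 - 1/2.
Key eq: (3)·f(k+1) = (1)·f(k) + (k**2 + 7*k/3 - 1/2).
From deg A=0, deg B=0, deg C=2: d=2.
Solving with deg f ≤ 2: f(k) = (3*k**2 - 2*k - 3)/6.
Certificate R = B(k−1)f/C = (3*k**2 - 2*k - 3)/(6*k**2 + 14*k - 3) gives s_k = 3**k*(3*k**2 - 2*k - 3).
s_(k+1) − s_k = 3**k*(6*k**2 + 14*k - 3) = t_k.
Sum = s_(12) − s_(3); s_(12) = 215233605, s_(3) = 486 ⇒ 215233119.

Σ = 215233119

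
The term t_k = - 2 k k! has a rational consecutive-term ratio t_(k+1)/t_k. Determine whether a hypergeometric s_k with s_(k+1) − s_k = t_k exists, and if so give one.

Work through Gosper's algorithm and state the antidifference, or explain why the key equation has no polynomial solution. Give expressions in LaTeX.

s_k = - 2 k!

Compute t_(k+1)/t_k: get (k + 1)**2/k.
So A=k + 1 and B=1, with C=k.
Solve (k + 1)·f(k+1) − (1)·f(k) = k.
deg f ≤ 0 (via 1,0,1).
A polynomial solution: f(k) = 1.
R(k) = B(k−1)·f(k)/C(k) = 1/k; s_k = R·t_k = -2*factorial(k).
Verify: -2*k*factorial(k) matches t_k.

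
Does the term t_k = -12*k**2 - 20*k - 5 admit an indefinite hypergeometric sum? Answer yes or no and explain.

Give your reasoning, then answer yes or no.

Yes. s_k = k*(-4*k**2 - 4*k + 3).

The ratio is (12*k**2 + 44*k + 37)/(12*k**2 + 20*k + 5).
Factor: A=1; B=1; C=k**2 + 5*k/3 + 5/12.
Key eq: (1)·f(k+1) = (1)·f(k) + (k**2 + 5*k/3 + 5/12).
Degrees (0,0,2) ⇒ d ≤ 3.
Match coefficients ⇒ f(k) = k*(2*k - 1)*(2*k + 3)/12.
R(k) = B(k−1)·f(k)/C(k) = k*(2*k - 1)*(2*k + 3)/(12*k**2 + 20*k + 5); s_k = R·t_k = k*(-4*k**2 - 4*k + 3).
Check: Δs_k = -12*k**2 - 20*k - 5. ✓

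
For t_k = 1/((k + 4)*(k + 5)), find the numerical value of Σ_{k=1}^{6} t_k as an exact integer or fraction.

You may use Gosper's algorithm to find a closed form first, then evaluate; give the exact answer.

Σ = 6/55

The ratio is (k + 4)/(k + 6).
A = k + 4, B = k + 6, C = 1.
Need (k + 4)·f(k+1) − (k + 5)·f(k) = 1.
d = 1 from the (1,1,0) case.
Solve for f: f(k) = k/4 (degree 1 ≤ 1).
So s_k = (B(k−1)f/C)·t_k = (k*(k + 5)/4)·t_k = k/(4*(k + 4)).
Check: Δs_k = 1/(k**2 + 9*k + 20). ✓
Sum = s_(7) − s_(1); s_(7) = 7/44, s_(1) = 1/20 ⇒ 6/55.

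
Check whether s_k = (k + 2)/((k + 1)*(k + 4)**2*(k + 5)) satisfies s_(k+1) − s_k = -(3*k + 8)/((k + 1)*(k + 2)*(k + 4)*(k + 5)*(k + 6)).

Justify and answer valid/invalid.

s_(k+1) = (k + 3)/((k + 2)*(k + 5)**2*(k + 6))
s_(k+1) − s_k = ((k + 1)*(k + 3)*(k + 4)**2 - (k + 2)**2*(k + 5)*(k + 6))/((k + 1)*(k + 2)*(k + 4)**2*(k + 5)**2*(k + 6))
(s_(k+1) − s_k) − t_k = 8*(k**2 + 7*k + 11)/(k**7 + 27*k**6 + 303*k**5 + 1821*k**4 + 6276*k**3 + 12252*k**2 + 12320*k + 4800)

Invalid: residual 8*(k**2 + 7*k + 11)/(k**7 + 27*k**6 + 303*k**5 + 1821*k**4 + 6276*k**3 + 12252*k**2 + 12320*k + 4800) ≠ 0.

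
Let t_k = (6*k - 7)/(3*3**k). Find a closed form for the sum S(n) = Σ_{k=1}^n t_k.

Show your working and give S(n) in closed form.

The ratio is (6*k - 1)/(3*(6*k - 7)).
A = 1/3, B = 1, C = k - 7/6.
Solve (1/3)·f(k+1) − (1)·f(k) = k - 7/6.
d = 1 from the (0,0,1) case.
Match coefficients ⇒ f(k) = -(3*k - 2)/2.
Get s_k = R·t_k = (2 - 3*k)/3**k with R(k) = B(k−1)f(k)/C(k) = -3*(3*k - 2)/(6*k - 7).
Check: Δs_k = (6*k - 7)/(3*3**k). ✓
Evaluate: s_(n+1) = 3**(-n - 1)*(-3*n - 1); subtract s_(1) = -1/3 ⇒ S(n) = 3**(-n - 1)*(3**n - 3*n - 1).

S(n) = 3**(-n - 1)*(3**n - 3*n - 1)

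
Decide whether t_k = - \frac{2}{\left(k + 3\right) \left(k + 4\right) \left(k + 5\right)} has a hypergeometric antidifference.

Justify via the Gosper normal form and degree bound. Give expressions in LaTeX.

Yes. s_k = \frac{k \left(- k - 7\right)}{12 \left(k + 3\right) \left(k + 4\right)}.

Step 1: r(k) = (k + 3)/(k + 6).
Factor: A=k + 3; B=k + 6; C=1.
Set up (k + 3)·f(k+1) − (k + 5)·f(k) − (1) = 0.
Degrees (1,1,0) ⇒ d ≤ 2.
Solving with deg f ≤ 2: f(k) = k*(k + 7)/24.
Get s_k = R·t_k = k*(-k - 7)/(12*(k + 3)*(k + 4)) with R(k) = B(k−1)f(k)/C(k) = k*(k + 5)*(k + 7)/24.
Check: Δs_k = -2/(k**3 + 12*k**2 + 47*k + 60). ✓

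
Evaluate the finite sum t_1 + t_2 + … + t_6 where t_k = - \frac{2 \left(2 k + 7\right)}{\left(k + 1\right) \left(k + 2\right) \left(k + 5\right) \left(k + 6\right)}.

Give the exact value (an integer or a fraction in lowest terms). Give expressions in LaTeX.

Σ = -7/48

Ratio r(k) = (k + 1)*(k + 5)*(2*k + 9)/((k + 3)*(k + 7)*(2*k + 7)).
Factor: A=k + 1; B=k + 7; C=k**3 + 21*k**2/2 + 73*k/2 + 42.
f must satisfy (k + 1)·f(k+1) − (k + 6)·f(k) = k**3 + 21*k**2/2 + 73*k/2 + 42.
deg f ≤ 5 (via 1,1,3).
Coefficient equations give f(k) = k*(k + 2)*(k + 3)*(k + 4)*(k + 6)/10.
So s_k = (B(k−1)f/C)·t_k = (k*(k + 2)*(k + 6)**2/(5*(2*k + 7)))·t_k = 2*k*(-k - 6)/(5*(k**2 + 6*k + 5)).
Δs = 2*(-2*k - 7)/(k**4 + 14*k**3 + 65*k**2 + 112*k + 60), as required.
Telescoping: Σ = s_(7) − s_(1) = -91/240 − (-7/30) = -7/48.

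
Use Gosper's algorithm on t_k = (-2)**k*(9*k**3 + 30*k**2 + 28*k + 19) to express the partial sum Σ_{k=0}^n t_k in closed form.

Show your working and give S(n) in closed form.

Ratio r(k) = 2*(-9*k**3 - 57*k**2 - 115*k - 86)/(9*k**3 + 30*k**2 + 28*k + 19).
Take A(k)=-2, B(k)=1, C(k)=k**3 + 10*k**2/3 + 28*k/9 + 19/9.
Key eq: (-2)·f(k+1) = (1)·f(k) + (k**3 + 10*k**2/3 + 28*k/9 + 19/9).
deg f ≤ 3 (via 0,0,3).
Coefficient equations give f(k) = -(3*k**3 + 4*k**2 - 2*k + 3)/9.
Then R = B(k−1)f/C = -(3*k**3 + 4*k**2 - 2*k + 3)/(9*k**3 + 30*k**2 + 28*k + 19), so s_k = R(k)·t_k = (-2)**k*(-3*k**3 - 4*k**2 + 2*k - 3).
s_(k+1) − s_k = (-2)**k*(9*k**3 + 30*k**2 + 28*k + 19) = t_k.
Evaluate: s_(n+1) = 2*(-2)**n*(3*n**3 + 13*n**2 + 15*n + 8); subtract s_(0) = -3 ⇒ S(n) = 6*(-2)**n*n**3 + 26*(-2)**n*n**2 + 30*(-2)**n*n + 16*(-2)**n + 3.

S(n) = 6*(-2)**n*n**3 + 26*(-2)**n*n**2 + 30*(-2)**n*n + 16*(-2)**n + 3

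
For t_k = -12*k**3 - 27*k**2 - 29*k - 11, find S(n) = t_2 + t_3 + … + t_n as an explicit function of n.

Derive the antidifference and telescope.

S(n) = -3*n**4 - 15*n**3 - 31*n**2 - 30*n + 79

r(k) = (12*k**3 + 63*k**2 + 119*k + 79)/(12*k**3 + 27*k**2 + 29*k + 11) after simplifying.
A = 1, B = 1, C = k**3 + 9*k**2/4 + 29*k/12 + 11/12.
Need (1)·f(k+1) − (1)·f(k) = k**3 + 9*k**2/4 + 29*k/12 + 11/12.
d = 4 from the (0,0,3) case.
Match coefficients ⇒ f(k) = k*(3*k**3 + 3*k**2 + 4*k + 1)/12.
Get s_k = R·t_k = k*(-3*k**3 - 3*k**2 - 4*k - 1) with R(k) = B(k−1)f(k)/C(k) = k*(3*k**3 + 3*k**2 + 4*k + 1)/(12*k**3 + 27*k**2 + 29*k + 11).
s_(k+1) − s_k = -12*k**3 - 27*k**2 - 29*k - 11 = t_k.
Telescope: S(n) = s_(n+1) − s_(2) = -3*n**4 - 15*n**3 - 31*n**2 - 30*n - 11 − (-90) = -3*n**4 - 15*n**3 - 31*n**2 - 30*n + 79.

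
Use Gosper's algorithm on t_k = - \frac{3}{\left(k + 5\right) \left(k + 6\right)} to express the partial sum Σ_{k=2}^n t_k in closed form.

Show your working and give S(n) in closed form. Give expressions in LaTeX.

S(n) = \frac{3 \left(1 - n\right)}{7 \left(n + 6\right)}

t_(k+1)/t_k = (k + 5)/(k + 7).
Factor: A=k + 5; B=k + 7; C=1.
Solve (k + 5)·f(k+1) − (k + 6)·f(k) = 1.
deg f ≤ 1 (via 1,1,0).
Solving with deg f ≤ 1: f(k) = k/5.
So s_k = (B(k−1)f/C)·t_k = (k*(k + 6)/5)·t_k = -3*k/(5*k + 25).
Δs = -3/(k**2 + 11*k + 30), as required.
Telescope: S(n) = s_(n+1) − s_(2) = 3*(-n - 1)/(5*(n + 6)) − (-6/35) = 3*(1 - n)/(7*(n + 6)).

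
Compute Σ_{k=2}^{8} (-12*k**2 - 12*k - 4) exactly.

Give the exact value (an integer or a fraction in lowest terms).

t_(k+1)/t_k = (3*k**2 + 9*k + 7)/(3*k**2 + 3*k + 1).
Gosper form: A/B · C(k+1)/C(k) with A=1, B=1, C=k**2 + k + 1/3.
Need (1)·f(k+1) − (1)·f(k) = k**2 + k + 1/3.
From deg A=0, deg B=0, deg C=2: d=3.
Solving with deg f ≤ 3: f(k) = k**3/3.
Certificate R = B(k−1)f/C = k**3/(3*k**2 + 3*k + 1) gives s_k = -4*k**3.
Verify: 4*k**3 - 4*(k + 1)**3 matches t_k.
Σ_(k=2)^(8) t_k = s_(9) − s_(2) = -2916 − (-32) = -2884.

Σ = -2884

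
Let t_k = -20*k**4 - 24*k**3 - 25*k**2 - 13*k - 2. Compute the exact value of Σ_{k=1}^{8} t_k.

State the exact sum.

Step 1: r(k) = (20*k**4 + 104*k**3 + 217*k**2 + 215*k + 84)/(20*k**4 + 24*k**3 + 25*k**2 + 13*k + 2).
Factor: A=1; B=1; C=k**4 + 6*k**3/5 + 5*k**2/4 + 13*k/20 + 1/10.
f must satisfy (1)·f(k+1) − (1)·f(k) = k**4 + 6*k**3/5 + 5*k**2/4 + 13*k/20 + 1/10.
d = 5 from the (0,0,4) case.
Match coefficients ⇒ f(k) = k*(4*k**4 - 4*k**3 + 3*k**2 - 1)/20.
Get s_k = R·t_k = -4*k**5 + 4*k**4 - 3*k**3 + k with R(k) = B(k−1)f(k)/C(k) = k*(4*k**4 - 4*k**3 + 3*k**2 - 1)/((2*k + 1)*(10*k**3 + 7*k**2 + 9*k + 2)).
Check: Δs_k = -20*k**4 - 24*k**3 - 25*k**2 - 13*k - 2. ✓
Σ_(k=1)^(8) t_k = s_(9) − s_(1) = -212130 − (-2) = -212128.

Σ = -212128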